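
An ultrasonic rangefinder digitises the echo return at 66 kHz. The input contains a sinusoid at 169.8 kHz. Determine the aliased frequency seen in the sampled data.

28.2 kHz

169.8 kHz mod fs = 37.8 kHz.
37.8 kHz > fs/2 = 33 kHz, folds to fs − 37.8 kHz = 28.2 kHz.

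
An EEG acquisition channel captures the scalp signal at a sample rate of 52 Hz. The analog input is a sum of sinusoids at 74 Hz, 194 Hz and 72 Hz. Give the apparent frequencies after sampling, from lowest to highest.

14 Hz, 20 Hz, 22 Hz

fs/2 = 26 Hz.
74 Hz mod fs = 22 Hz.
22 Hz ≤ fs/2 = 26 Hz, appears at 22 Hz.
194 Hz mod fs = 38 Hz.
38 Hz > fs/2 = 26 Hz, folds to fs − 38 Hz = 14 Hz.
72 Hz mod fs = 20 Hz.
20 Hz ≤ fs/2 = 26 Hz, appears at 20 Hz.
Distinct values: {14 Hz, 20 Hz, 22 Hz}.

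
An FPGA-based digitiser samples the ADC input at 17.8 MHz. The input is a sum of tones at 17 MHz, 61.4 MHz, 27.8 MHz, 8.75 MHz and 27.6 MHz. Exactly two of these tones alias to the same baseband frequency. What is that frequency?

fs/2 = 8.9 MHz.
17 MHz > fs/2 = 8.9 MHz, folds to fs − 17 MHz = 0.8 MHz.
61.4 MHz mod fs = 8 MHz.
8 MHz ≤ fs/2 = 8.9 MHz, appears at 8 MHz.
27.8 MHz mod fs = 10 MHz.
10 MHz > fs/2 = 8.9 MHz, folds to fs − 10 MHz = 7.8 MHz.
8.75 MHz ≤ fs/2 = 8.9 MHz, passes unchanged.
27.6 MHz mod fs = 9.8 MHz.
9.8 MHz > fs/2 = 8.9 MHz, folds to fs − 9.8 MHz = 8 MHz.
27.6 MHz and 61.4 MHz both map to 8 MHz.

8 MHz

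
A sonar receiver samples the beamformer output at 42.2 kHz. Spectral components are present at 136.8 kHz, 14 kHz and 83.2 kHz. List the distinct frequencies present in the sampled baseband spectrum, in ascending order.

1.2 kHz, 10.2 kHz, 14 kHz

fs/2 = 21.1 kHz.
136.8 kHz mod fs = 10.2 kHz.
10.2 kHz ≤ fs/2 = 21.1 kHz, appears at 10.2 kHz.
14 kHz ≤ fs/2 = 21.1 kHz, passes unchanged.
83.2 kHz mod fs = 41 kHz.
41 kHz > fs/2 = 21.1 kHz, folds to fs − 41 kHz = 1.2 kHz.
Distinct values: {1.2 kHz, 10.2 kHz, 14 kHz}.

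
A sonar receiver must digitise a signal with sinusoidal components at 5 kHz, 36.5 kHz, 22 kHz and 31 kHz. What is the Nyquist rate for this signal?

Highest-frequency component: 36.5 kHz.
Nyquist rate = 2 × 36.5 kHz = 73 kHz.

73 kHz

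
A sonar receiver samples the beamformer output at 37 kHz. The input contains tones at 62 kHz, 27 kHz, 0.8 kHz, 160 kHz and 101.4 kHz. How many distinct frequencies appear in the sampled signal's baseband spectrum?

fs/2 = 18.5 kHz.
62 kHz mod fs = 25 kHz.
25 kHz > fs/2 = 18.5 kHz, folds to fs − 25 kHz = 12 kHz.
27 kHz > fs/2 = 18.5 kHz, folds to fs − 27 kHz = 10 kHz.
0.8 kHz ≤ fs/2 = 18.5 kHz, passes unchanged.
160 kHz mod fs = 12 kHz.
12 kHz ≤ fs/2 = 18.5 kHz, appears at 12 kHz.
101.4 kHz mod fs = 27.4 kHz.
27.4 kHz > fs/2 = 18.5 kHz, folds to fs − 27.4 kHz = 9.6 kHz.
Distinct values: {0.8 kHz, 9.6 kHz, 10 kHz, 12 kHz} → 4.

4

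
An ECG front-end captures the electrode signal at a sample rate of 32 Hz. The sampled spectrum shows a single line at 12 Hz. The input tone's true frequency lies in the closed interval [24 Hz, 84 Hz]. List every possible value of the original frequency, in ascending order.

Frequencies that alias to 12 Hz are k·fs ± 12 Hz for integer k ≥ 0.
k=0: 12 Hz.
k=1: 20 Hz, 44 Hz.
k=2: 52 Hz, 76 Hz.
k=3: 84 Hz, 108 Hz.
k=4: 116 Hz, 140 Hz.
Within [24 Hz, 84 Hz]: 44 Hz, 52 Hz, 76 Hz, 84 Hz.

44 Hz, 52 Hz, 76 Hz, 84 Hz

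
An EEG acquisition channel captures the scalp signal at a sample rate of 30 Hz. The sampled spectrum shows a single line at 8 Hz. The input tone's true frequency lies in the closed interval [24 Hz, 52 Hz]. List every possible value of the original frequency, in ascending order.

38 Hz, 52 Hz

Frequencies that alias to 8 Hz are k·fs ± 8 Hz for integer k ≥ 0.
k=0: 8 Hz.
k=1: 22 Hz, 38 Hz.
k=2: 52 Hz, 68 Hz.
k=3: 82 Hz, 98 Hz.
Within [24 Hz, 52 Hz]: 38 Hz, 52 Hz.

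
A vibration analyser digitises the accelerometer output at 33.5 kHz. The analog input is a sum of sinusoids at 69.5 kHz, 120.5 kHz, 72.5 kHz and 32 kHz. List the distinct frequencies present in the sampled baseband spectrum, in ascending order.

1.5 kHz, 2.5 kHz, 5.5 kHz, 13.5 kHz

fs/2 = 16.75 kHz.
69.5 kHz mod fs = 2.5 kHz.
2.5 kHz ≤ fs/2 = 16.75 kHz, appears at 2.5 kHz.
120.5 kHz mod fs = 20 kHz.
20 kHz > fs/2 = 16.75 kHz, folds to fs − 20 kHz = 13.5 kHz.
72.5 kHz mod fs = 5.5 kHz.
5.5 kHz ≤ fs/2 = 16.75 kHz, appears at 5.5 kHz.
32 kHz > fs/2 = 16.75 kHz, folds to fs − 32 kHz = 1.5 kHz.
Distinct values: {1.5 kHz, 2.5 kHz, 5.5 kHz, 13.5 kHz}.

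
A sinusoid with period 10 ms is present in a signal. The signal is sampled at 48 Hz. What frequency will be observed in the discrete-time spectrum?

T = 10 ms → f = 1/T = 100 Hz.
100 Hz mod fs = 4 Hz.
4 Hz ≤ fs/2 = 24 Hz, appears at 4 Hz.

4 Hz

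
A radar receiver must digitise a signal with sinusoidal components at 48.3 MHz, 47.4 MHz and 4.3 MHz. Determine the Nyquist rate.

Highest-frequency component: 48.3 MHz.
Nyquist rate = 2 × 48.3 MHz = 96.6 MHz.

96.6 MHz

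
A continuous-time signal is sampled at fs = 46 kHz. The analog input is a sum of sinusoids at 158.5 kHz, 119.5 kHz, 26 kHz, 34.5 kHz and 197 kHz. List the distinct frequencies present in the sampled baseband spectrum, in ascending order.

11.5 kHz, 13 kHz, 18.5 kHz, 20 kHz, 20.5 kHz

fs/2 = 23 kHz.
158.5 kHz mod fs = 20.5 kHz.
20.5 kHz ≤ fs/2 = 23 kHz, appears at 20.5 kHz.
119.5 kHz mod fs = 27.5 kHz.
27.5 kHz > fs/2 = 23 kHz, folds to fs − 27.5 kHz = 18.5 kHz.
26 kHz > fs/2 = 23 kHz, folds to fs − 26 kHz = 20 kHz.
34.5 kHz > fs/2 = 23 kHz, folds to fs − 34.5 kHz = 11.5 kHz.
197 kHz mod fs = 13 kHz.
13 kHz ≤ fs/2 = 23 kHz, appears at 13 kHz.
Distinct values: {11.5 kHz, 13 kHz, 18.5 kHz, 20 kHz, 20.5 kHz}.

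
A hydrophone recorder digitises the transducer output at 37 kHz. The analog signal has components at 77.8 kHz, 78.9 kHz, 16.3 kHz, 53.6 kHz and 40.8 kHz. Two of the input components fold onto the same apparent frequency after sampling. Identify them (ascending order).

40.8 kHz, 77.8 kHz

fs/2 = 18.5 kHz.
77.8 kHz mod fs = 3.8 kHz.
3.8 kHz ≤ fs/2 = 18.5 kHz, appears at 3.8 kHz.
78.9 kHz mod fs = 4.9 kHz.
4.9 kHz ≤ fs/2 = 18.5 kHz, appears at 4.9 kHz.
16.3 kHz ≤ fs/2 = 18.5 kHz, passes unchanged.
53.6 kHz mod fs = 16.6 kHz.
16.6 kHz ≤ fs/2 = 18.5 kHz, appears at 16.6 kHz.
40.8 kHz mod fs = 3.8 kHz.
3.8 kHz ≤ fs/2 = 18.5 kHz, appears at 3.8 kHz.
40.8 kHz and 77.8 kHz both map to 3.8 kHz.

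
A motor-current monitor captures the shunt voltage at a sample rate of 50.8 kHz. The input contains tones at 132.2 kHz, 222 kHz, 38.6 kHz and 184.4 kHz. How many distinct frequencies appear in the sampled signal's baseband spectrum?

fs/2 = 25.4 kHz.
132.2 kHz mod fs = 30.6 kHz.
30.6 kHz > fs/2 = 25.4 kHz, folds to fs − 30.6 kHz = 20.2 kHz.
222 kHz mod fs = 18.8 kHz.
18.8 kHz ≤ fs/2 = 25.4 kHz, appears at 18.8 kHz.
38.6 kHz > fs/2 = 25.4 kHz, folds to fs − 38.6 kHz = 12.2 kHz.
184.4 kHz mod fs = 32 kHz.
32 kHz > fs/2 = 25.4 kHz, folds to fs − 32 kHz = 18.8 kHz.
Distinct values: {12.2 kHz, 18.8 kHz, 20.2 kHz} → 3.

3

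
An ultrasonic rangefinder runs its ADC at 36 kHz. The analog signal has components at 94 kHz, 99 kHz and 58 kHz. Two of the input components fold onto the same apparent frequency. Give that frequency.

fs/2 = 18 kHz.
94 kHz mod fs = 22 kHz.
22 kHz > fs/2 = 18 kHz, folds to fs − 22 kHz = 14 kHz.
99 kHz mod fs = 27 kHz.
27 kHz > fs/2 = 18 kHz, folds to fs − 27 kHz = 9 kHz.
58 kHz mod fs = 22 kHz.
22 kHz > fs/2 = 18 kHz, folds to fs − 22 kHz = 14 kHz.
58 kHz and 94 kHz both map to 14 kHz.

14 kHz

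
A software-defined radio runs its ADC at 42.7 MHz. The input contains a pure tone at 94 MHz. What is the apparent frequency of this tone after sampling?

8.6 MHz

94 MHz mod fs = 8.6 MHz.
8.6 MHz ≤ fs/2 = 21.35 MHz, appears at 8.6 MHz.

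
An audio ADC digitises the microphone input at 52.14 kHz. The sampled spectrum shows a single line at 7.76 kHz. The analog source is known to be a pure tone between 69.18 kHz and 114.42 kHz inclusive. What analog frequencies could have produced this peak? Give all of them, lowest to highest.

96.52 kHz, 112.04 kHz

Frequencies that alias to 7.76 kHz are k·fs ± 7.76 kHz for integer k ≥ 0.
k=0: 7.76 kHz.
k=1: 44.38 kHz, 59.9 kHz.
k=2: 96.52 kHz, 112.04 kHz.
k=3: 148.66 kHz, 164.18 kHz.
Within [69.18 kHz, 114.42 kHz]: 96.52 kHz, 112.04 kHz.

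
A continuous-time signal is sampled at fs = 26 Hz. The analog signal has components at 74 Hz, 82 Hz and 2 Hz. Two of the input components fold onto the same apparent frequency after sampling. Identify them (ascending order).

fs/2 = 13 Hz.
74 Hz mod fs = 22 Hz.
22 Hz > fs/2 = 13 Hz, folds to fs − 22 Hz = 4 Hz.
82 Hz mod fs = 4 Hz.
4 Hz ≤ fs/2 = 13 Hz, appears at 4 Hz.
2 Hz ≤ fs/2 = 13 Hz, passes unchanged.
74 Hz and 82 Hz both map to 4 Hz.

74 Hz, 82 Hz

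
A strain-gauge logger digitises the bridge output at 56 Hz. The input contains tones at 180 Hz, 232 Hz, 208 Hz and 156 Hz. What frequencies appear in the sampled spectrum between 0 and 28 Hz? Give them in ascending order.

fs/2 = 28 Hz.
180 Hz mod fs = 12 Hz.
12 Hz ≤ fs/2 = 28 Hz, appears at 12 Hz.
232 Hz mod fs = 8 Hz.
8 Hz ≤ fs/2 = 28 Hz, appears at 8 Hz.
208 Hz mod fs = 40 Hz.
40 Hz > fs/2 = 28 Hz, folds to fs − 40 Hz = 16 Hz.
156 Hz mod fs = 44 Hz.
44 Hz > fs/2 = 28 Hz, folds to fs − 44 Hz = 12 Hz.
Distinct values: {8 Hz, 12 Hz, 16 Hz}.

8 Hz, 12 Hz, 16 Hz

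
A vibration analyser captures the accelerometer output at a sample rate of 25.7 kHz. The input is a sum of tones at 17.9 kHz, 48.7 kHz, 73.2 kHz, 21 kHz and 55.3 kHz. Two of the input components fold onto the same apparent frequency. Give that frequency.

fs/2 = 12.85 kHz.
17.9 kHz > fs/2 = 12.85 kHz, folds to fs − 17.9 kHz = 7.8 kHz.
48.7 kHz mod fs = 23 kHz.
23 kHz > fs/2 = 12.85 kHz, folds to fs − 23 kHz = 2.7 kHz.
73.2 kHz mod fs = 21.8 kHz.
21.8 kHz > fs/2 = 12.85 kHz, folds to fs − 21.8 kHz = 3.9 kHz.
21 kHz > fs/2 = 12.85 kHz, folds to fs − 21 kHz = 4.7 kHz.
55.3 kHz mod fs = 3.9 kHz.
3.9 kHz ≤ fs/2 = 12.85 kHz, appears at 3.9 kHz.
55.3 kHz and 73.2 kHz both map to 3.9 kHz.

3.9 kHz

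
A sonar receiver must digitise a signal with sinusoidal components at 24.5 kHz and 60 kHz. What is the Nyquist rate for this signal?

120 kHz

Highest-frequency component: 60 kHz.
Nyquist rate = 2 × 60 kHz = 120 kHz.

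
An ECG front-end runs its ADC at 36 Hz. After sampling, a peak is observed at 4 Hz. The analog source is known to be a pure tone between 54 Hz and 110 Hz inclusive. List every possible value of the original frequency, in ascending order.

68 Hz, 76 Hz, 104 Hz

Frequencies that alias to 4 Hz are k·fs ± 4 Hz for integer k ≥ 0.
k=0: 4 Hz.
k=1: 32 Hz, 40 Hz.
k=2: 68 Hz, 76 Hz.
k=3: 104 Hz, 112 Hz.
k=4: 140 Hz, 148 Hz.
Within [54 Hz, 110 Hz]: 68 Hz, 76 Hz, 104 Hz.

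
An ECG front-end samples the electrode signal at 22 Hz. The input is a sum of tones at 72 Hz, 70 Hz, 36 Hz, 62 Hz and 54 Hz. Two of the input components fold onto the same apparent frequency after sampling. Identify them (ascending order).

fs/2 = 11 Hz.
72 Hz mod fs = 6 Hz.
6 Hz ≤ fs/2 = 11 Hz, appears at 6 Hz.
70 Hz mod fs = 4 Hz.
4 Hz ≤ fs/2 = 11 Hz, appears at 4 Hz.
36 Hz mod fs = 14 Hz.
14 Hz > fs/2 = 11 Hz, folds to fs − 14 Hz = 8 Hz.
62 Hz mod fs = 18 Hz.
18 Hz > fs/2 = 11 Hz, folds to fs − 18 Hz = 4 Hz.
54 Hz mod fs = 10 Hz.
10 Hz ≤ fs/2 = 11 Hz, appears at 10 Hz.
62 Hz and 70 Hz both map to 4 Hz.

62 Hz, 70 Hz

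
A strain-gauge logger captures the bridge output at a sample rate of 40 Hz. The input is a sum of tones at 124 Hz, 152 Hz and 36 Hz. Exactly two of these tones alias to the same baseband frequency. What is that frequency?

fs/2 = 20 Hz.
124 Hz mod fs = 4 Hz.
4 Hz ≤ fs/2 = 20 Hz, appears at 4 Hz.
152 Hz mod fs = 32 Hz.
32 Hz > fs/2 = 20 Hz, folds to fs − 32 Hz = 8 Hz.
36 Hz > fs/2 = 20 Hz, folds to fs − 36 Hz = 4 Hz.
36 Hz and 124 Hz both map to 4 Hz.

4 Hz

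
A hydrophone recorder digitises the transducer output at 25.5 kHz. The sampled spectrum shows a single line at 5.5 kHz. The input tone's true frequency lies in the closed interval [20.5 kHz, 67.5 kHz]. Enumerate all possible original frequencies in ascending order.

31 kHz, 45.5 kHz, 56.5 kHz

Frequencies that alias to 5.5 kHz are k·fs ± 5.5 kHz for integer k ≥ 0.
k=0: 5.5 kHz.
k=1: 20 kHz, 31 kHz.
k=2: 45.5 kHz, 56.5 kHz.
k=3: 71 kHz, 82 kHz.
Within [20.5 kHz, 67.5 kHz]: 31 kHz, 45.5 kHz, 56.5 kHz.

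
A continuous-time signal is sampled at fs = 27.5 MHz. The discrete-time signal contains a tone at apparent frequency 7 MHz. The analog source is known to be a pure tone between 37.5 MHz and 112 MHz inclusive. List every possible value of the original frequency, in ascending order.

Frequencies that alias to 7 MHz are k·fs ± 7 MHz for integer k ≥ 0.
k=0: 7 MHz.
k=1: 20.5 MHz, 34.5 MHz.
k=2: 48 MHz, 62 MHz.
k=3: 75.5 MHz, 89.5 MHz.
k=4: 103 MHz, 117 MHz.
k=5: 130.5 MHz, 144.5 MHz.
Within [37.5 MHz, 112 MHz]: 48 MHz, 62 MHz, 75.5 MHz, 89.5 MHz, 103 MHz.

48 MHz, 62 MHz, 75.5 MHz, 89.5 MHz, 103 MHz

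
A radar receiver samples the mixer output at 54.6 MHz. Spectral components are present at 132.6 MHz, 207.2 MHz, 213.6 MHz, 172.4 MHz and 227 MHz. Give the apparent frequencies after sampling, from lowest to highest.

fs/2 = 27.3 MHz.
132.6 MHz mod fs = 23.4 MHz.
23.4 MHz ≤ fs/2 = 27.3 MHz, appears at 23.4 MHz.
207.2 MHz mod fs = 43.4 MHz.
43.4 MHz > fs/2 = 27.3 MHz, folds to fs − 43.4 MHz = 11.2 MHz.
213.6 MHz mod fs = 49.8 MHz.
49.8 MHz > fs/2 = 27.3 MHz, folds to fs − 49.8 MHz = 4.8 MHz.
172.4 MHz mod fs = 8.6 MHz.
8.6 MHz ≤ fs/2 = 27.3 MHz, appears at 8.6 MHz.
227 MHz mod fs = 8.6 MHz.
8.6 MHz ≤ fs/2 = 27.3 MHz, appears at 8.6 MHz.
Distinct values: {4.8 MHz, 8.6 MHz, 11.2 MHz, 23.4 MHz}.

4.8 MHz, 8.6 MHz, 11.2 MHz, 23.4 MHz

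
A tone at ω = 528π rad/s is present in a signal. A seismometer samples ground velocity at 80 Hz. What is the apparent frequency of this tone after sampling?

ω = 528π rad/s → f = ω/(2π) = 264 Hz.
264 Hz mod fs = 24 Hz.
24 Hz ≤ fs/2 = 40 Hz, appears at 24 Hz.

24 Hz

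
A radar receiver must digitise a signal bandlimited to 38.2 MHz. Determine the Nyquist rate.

76.4 MHz

Nyquist rate = 2 × 38.2 MHz = 76.4 MHz.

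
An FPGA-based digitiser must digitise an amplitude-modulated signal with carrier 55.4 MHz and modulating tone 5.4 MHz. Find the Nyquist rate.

121.6 MHz

AM sidebands sit at fc ± fm = 50 MHz and 60.8 MHz.
Highest-frequency component: 60.8 MHz.
Nyquist rate = 2 × 60.8 MHz = 121.6 MHz.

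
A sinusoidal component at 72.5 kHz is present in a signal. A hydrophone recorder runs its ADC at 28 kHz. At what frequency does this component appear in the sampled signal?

72.5 kHz mod fs = 16.5 kHz.
16.5 kHz > fs/2 = 14 kHz, folds to fs − 16.5 kHz = 11.5 kHz.

11.5 kHz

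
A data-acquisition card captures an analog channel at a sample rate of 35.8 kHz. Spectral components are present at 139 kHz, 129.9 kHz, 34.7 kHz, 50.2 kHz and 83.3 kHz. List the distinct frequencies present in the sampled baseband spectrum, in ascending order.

1.1 kHz, 4.2 kHz, 11.7 kHz, 13.3 kHz, 14.4 kHz

fs/2 = 17.9 kHz.
139 kHz mod fs = 31.6 kHz.
31.6 kHz > fs/2 = 17.9 kHz, folds to fs − 31.6 kHz = 4.2 kHz.
129.9 kHz mod fs = 22.5 kHz.
22.5 kHz > fs/2 = 17.9 kHz, folds to fs − 22.5 kHz = 13.3 kHz.
34.7 kHz > fs/2 = 17.9 kHz, folds to fs − 34.7 kHz = 1.1 kHz.
50.2 kHz mod fs = 14.4 kHz.
14.4 kHz ≤ fs/2 = 17.9 kHz, appears at 14.4 kHz.
83.3 kHz mod fs = 11.7 kHz.
11.7 kHz ≤ fs/2 = 17.9 kHz, appears at 11.7 kHz.
Distinct values: {1.1 kHz, 4.2 kHz, 11.7 kHz, 13.3 kHz, 14.4 kHz}.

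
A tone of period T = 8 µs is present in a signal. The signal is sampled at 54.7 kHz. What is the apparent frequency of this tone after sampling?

T = 8 µs → f = 1/T = 125 kHz.
125 kHz mod fs = 15.6 kHz.
15.6 kHz ≤ fs/2 = 27.35 kHz, appears at 15.6 kHz.

15.6 kHz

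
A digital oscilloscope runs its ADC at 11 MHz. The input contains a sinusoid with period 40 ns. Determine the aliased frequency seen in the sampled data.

T = 40 ns → f = 1/T = 25 MHz.
25 MHz mod fs = 3 MHz.
3 MHz ≤ fs/2 = 5.5 MHz, appears at 3 MHz.

3 MHz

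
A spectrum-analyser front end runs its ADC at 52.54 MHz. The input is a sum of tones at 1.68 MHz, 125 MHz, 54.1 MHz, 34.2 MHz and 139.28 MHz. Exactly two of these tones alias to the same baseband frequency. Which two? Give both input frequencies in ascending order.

fs/2 = 26.27 MHz.
1.68 MHz ≤ fs/2 = 26.27 MHz, passes unchanged.
125 MHz mod fs = 19.92 MHz.
19.92 MHz ≤ fs/2 = 26.27 MHz, appears at 19.92 MHz.
54.1 MHz mod fs = 1.56 MHz.
1.56 MHz ≤ fs/2 = 26.27 MHz, appears at 1.56 MHz.
34.2 MHz > fs/2 = 26.27 MHz, folds to fs − 34.2 MHz = 18.34 MHz.
139.28 MHz mod fs = 34.2 MHz.
34.2 MHz > fs/2 = 26.27 MHz, folds to fs − 34.2 MHz = 18.34 MHz.
34.2 MHz and 139.28 MHz both map to 18.34 MHz.

34.2 MHz, 139.28 MHz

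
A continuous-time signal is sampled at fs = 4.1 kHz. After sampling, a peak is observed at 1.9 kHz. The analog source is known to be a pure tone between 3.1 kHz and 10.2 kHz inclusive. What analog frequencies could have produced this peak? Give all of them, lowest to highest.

Frequencies that alias to 1.9 kHz are k·fs ± 1.9 kHz for integer k ≥ 0.
k=0: 1.9 kHz.
k=1: 2.2 kHz, 6 kHz.
k=2: 6.3 kHz, 10.1 kHz.
k=3: 10.4 kHz, 14.2 kHz.
Within [3.1 kHz, 10.2 kHz]: 6 kHz, 6.3 kHz, 10.1 kHz.

6 kHz, 6.3 kHz, 10.1 kHz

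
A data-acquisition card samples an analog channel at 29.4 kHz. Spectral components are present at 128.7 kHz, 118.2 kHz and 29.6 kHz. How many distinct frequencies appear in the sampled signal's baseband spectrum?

fs/2 = 14.7 kHz.
128.7 kHz mod fs = 11.1 kHz.
11.1 kHz ≤ fs/2 = 14.7 kHz, appears at 11.1 kHz.
118.2 kHz mod fs = 0.6 kHz.
0.6 kHz ≤ fs/2 = 14.7 kHz, appears at 0.6 kHz.
29.6 kHz mod fs = 0.2 kHz.
0.2 kHz ≤ fs/2 = 14.7 kHz, appears at 0.2 kHz.
Distinct values: {0.2 kHz, 0.6 kHz, 11.1 kHz} → 3.

3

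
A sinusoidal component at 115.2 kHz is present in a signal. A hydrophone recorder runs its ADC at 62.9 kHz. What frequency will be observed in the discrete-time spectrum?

10.6 kHz

115.2 kHz mod fs = 52.3 kHz.
52.3 kHz > fs/2 = 31.45 kHz, folds to fs − 52.3 kHz = 10.6 kHz.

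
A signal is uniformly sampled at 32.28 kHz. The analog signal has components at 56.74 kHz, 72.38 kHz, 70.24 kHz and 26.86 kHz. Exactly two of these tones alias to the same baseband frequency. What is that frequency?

7.82 kHz

fs/2 = 16.14 kHz.
56.74 kHz mod fs = 24.46 kHz.
24.46 kHz > fs/2 = 16.14 kHz, folds to fs − 24.46 kHz = 7.82 kHz.
72.38 kHz mod fs = 7.82 kHz.
7.82 kHz ≤ fs/2 = 16.14 kHz, appears at 7.82 kHz.
70.24 kHz mod fs = 5.68 kHz.
5.68 kHz ≤ fs/2 = 16.14 kHz, appears at 5.68 kHz.
26.86 kHz > fs/2 = 16.14 kHz, folds to fs − 26.86 kHz = 5.42 kHz.
56.74 kHz and 72.38 kHz both map to 7.82 kHz.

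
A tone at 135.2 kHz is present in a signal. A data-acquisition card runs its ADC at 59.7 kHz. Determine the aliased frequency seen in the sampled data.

135.2 kHz mod fs = 15.8 kHz.
15.8 kHz ≤ fs/2 = 29.85 kHz, appears at 15.8 kHz.

15.8 kHz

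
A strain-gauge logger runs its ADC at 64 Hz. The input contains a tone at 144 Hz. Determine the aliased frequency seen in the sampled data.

144 Hz mod fs = 16 Hz.
16 Hz ≤ fs/2 = 32 Hz, appears at 16 Hz.

16 Hz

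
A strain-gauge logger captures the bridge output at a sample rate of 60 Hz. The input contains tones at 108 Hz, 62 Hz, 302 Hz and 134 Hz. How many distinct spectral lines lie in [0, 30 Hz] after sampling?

fs/2 = 30 Hz.
108 Hz mod fs = 48 Hz.
48 Hz > fs/2 = 30 Hz, folds to fs − 48 Hz = 12 Hz.
62 Hz mod fs = 2 Hz.
2 Hz ≤ fs/2 = 30 Hz, appears at 2 Hz.
302 Hz mod fs = 2 Hz.
2 Hz ≤ fs/2 = 30 Hz, appears at 2 Hz.
134 Hz mod fs = 14 Hz.
14 Hz ≤ fs/2 = 30 Hz, appears at 14 Hz.
Distinct values: {2 Hz, 12 Hz, 14 Hz} → 3.

3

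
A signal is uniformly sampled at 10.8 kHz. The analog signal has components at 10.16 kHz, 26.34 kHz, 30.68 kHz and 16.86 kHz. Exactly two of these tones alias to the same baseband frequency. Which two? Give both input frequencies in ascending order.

16.86 kHz, 26.34 kHz

fs/2 = 5.4 kHz.
10.16 kHz > fs/2 = 5.4 kHz, folds to fs − 10.16 kHz = 0.64 kHz.
26.34 kHz mod fs = 4.74 kHz.
4.74 kHz ≤ fs/2 = 5.4 kHz, appears at 4.74 kHz.
30.68 kHz mod fs = 9.08 kHz.
9.08 kHz > fs/2 = 5.4 kHz, folds to fs − 9.08 kHz = 1.72 kHz.
16.86 kHz mod fs = 6.06 kHz.
6.06 kHz > fs/2 = 5.4 kHz, folds to fs − 6.06 kHz = 4.74 kHz.
16.86 kHz and 26.34 kHz both map to 4.74 kHz.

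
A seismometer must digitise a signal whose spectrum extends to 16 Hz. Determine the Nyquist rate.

32 Hz

Nyquist rate = 2 × 16 Hz = 32 Hz.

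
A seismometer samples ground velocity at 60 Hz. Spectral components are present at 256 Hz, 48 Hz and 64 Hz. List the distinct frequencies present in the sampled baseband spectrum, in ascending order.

fs/2 = 30 Hz.
256 Hz mod fs = 16 Hz.
16 Hz ≤ fs/2 = 30 Hz, appears at 16 Hz.
48 Hz > fs/2 = 30 Hz, folds to fs − 48 Hz = 12 Hz.
64 Hz mod fs = 4 Hz.
4 Hz ≤ fs/2 = 30 Hz, appears at 4 Hz.
Distinct values: {4 Hz, 12 Hz, 16 Hz}.

4 Hz, 12 Hz, 16 Hz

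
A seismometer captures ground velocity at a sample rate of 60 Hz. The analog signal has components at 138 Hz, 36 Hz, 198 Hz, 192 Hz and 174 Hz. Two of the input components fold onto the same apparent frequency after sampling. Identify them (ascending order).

fs/2 = 30 Hz.
138 Hz mod fs = 18 Hz.
18 Hz ≤ fs/2 = 30 Hz, appears at 18 Hz.
36 Hz > fs/2 = 30 Hz, folds to fs − 36 Hz = 24 Hz.
198 Hz mod fs = 18 Hz.
18 Hz ≤ fs/2 = 30 Hz, appears at 18 Hz.
192 Hz mod fs = 12 Hz.
12 Hz ≤ fs/2 = 30 Hz, appears at 12 Hz.
174 Hz mod fs = 54 Hz.
54 Hz > fs/2 = 30 Hz, folds to fs − 54 Hz = 6 Hz.
138 Hz and 198 Hz both map to 18 Hz.

138 Hz, 198 Hz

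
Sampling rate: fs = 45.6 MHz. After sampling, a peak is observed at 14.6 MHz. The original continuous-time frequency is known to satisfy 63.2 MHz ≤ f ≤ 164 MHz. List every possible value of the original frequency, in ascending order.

Frequencies that alias to 14.6 MHz are k·fs ± 14.6 MHz for integer k ≥ 0.
k=0: 14.6 MHz.
k=1: 31 MHz, 60.2 MHz.
k=2: 76.6 MHz, 105.8 MHz.
k=3: 122.2 MHz, 151.4 MHz.
k=4: 167.8 MHz, 197 MHz.
Within [63.2 MHz, 164 MHz]: 76.6 MHz, 105.8 MHz, 122.2 MHz, 151.4 MHz.

76.6 MHz, 105.8 MHz, 122.2 MHz, 151.4 MHz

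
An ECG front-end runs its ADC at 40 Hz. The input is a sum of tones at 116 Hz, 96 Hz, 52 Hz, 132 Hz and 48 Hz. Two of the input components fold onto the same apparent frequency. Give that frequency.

12 Hz

fs/2 = 20 Hz.
116 Hz mod fs = 36 Hz.
36 Hz > fs/2 = 20 Hz, folds to fs − 36 Hz = 4 Hz.
96 Hz mod fs = 16 Hz.
16 Hz ≤ fs/2 = 20 Hz, appears at 16 Hz.
52 Hz mod fs = 12 Hz.
12 Hz ≤ fs/2 = 20 Hz, appears at 12 Hz.
132 Hz mod fs = 12 Hz.
12 Hz ≤ fs/2 = 20 Hz, appears at 12 Hz.
48 Hz mod fs = 8 Hz.
8 Hz ≤ fs/2 = 20 Hz, appears at 8 Hz.
52 Hz and 132 Hz both map to 12 Hz.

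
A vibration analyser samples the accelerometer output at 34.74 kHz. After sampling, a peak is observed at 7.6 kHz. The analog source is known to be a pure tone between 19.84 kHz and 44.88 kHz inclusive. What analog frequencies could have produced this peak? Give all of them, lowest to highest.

Frequencies that alias to 7.6 kHz are k·fs ± 7.6 kHz for integer k ≥ 0.
k=0: 7.6 kHz.
k=1: 27.14 kHz, 42.34 kHz.
k=2: 61.88 kHz, 77.08 kHz.
Within [19.84 kHz, 44.88 kHz]: 27.14 kHz, 42.34 kHz.

27.14 kHz, 42.34 kHz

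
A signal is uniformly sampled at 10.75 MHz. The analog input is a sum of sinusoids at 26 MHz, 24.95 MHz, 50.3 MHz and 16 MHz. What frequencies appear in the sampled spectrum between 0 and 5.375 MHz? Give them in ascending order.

fs/2 = 5.375 MHz.
26 MHz mod fs = 4.5 MHz.
4.5 MHz ≤ fs/2 = 5.375 MHz, appears at 4.5 MHz.
24.95 MHz mod fs = 3.45 MHz.
3.45 MHz ≤ fs/2 = 5.375 MHz, appears at 3.45 MHz.
50.3 MHz mod fs = 7.3 MHz.
7.3 MHz > fs/2 = 5.375 MHz, folds to fs − 7.3 MHz = 3.45 MHz.
16 MHz mod fs = 5.25 MHz.
5.25 MHz ≤ fs/2 = 5.375 MHz, appears at 5.25 MHz.
Distinct values: {3.45 MHz, 4.5 MHz, 5.25 MHz}.

3.45 MHz, 4.5 MHz, 5.25 MHz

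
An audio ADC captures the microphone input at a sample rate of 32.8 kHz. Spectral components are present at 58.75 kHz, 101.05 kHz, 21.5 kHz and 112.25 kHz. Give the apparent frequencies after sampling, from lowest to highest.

2.65 kHz, 6.85 kHz, 11.3 kHz, 13.85 kHz

fs/2 = 16.4 kHz.
58.75 kHz mod fs = 25.95 kHz.
25.95 kHz > fs/2 = 16.4 kHz, folds to fs − 25.95 kHz = 6.85 kHz.
101.05 kHz mod fs = 2.65 kHz.
2.65 kHz ≤ fs/2 = 16.4 kHz, appears at 2.65 kHz.
21.5 kHz > fs/2 = 16.4 kHz, folds to fs − 21.5 kHz = 11.3 kHz.
112.25 kHz mod fs = 13.85 kHz.
13.85 kHz ≤ fs/2 = 16.4 kHz, appears at 13.85 kHz.
Distinct values: {2.65 kHz, 6.85 kHz, 11.3 kHz, 13.85 kHz}.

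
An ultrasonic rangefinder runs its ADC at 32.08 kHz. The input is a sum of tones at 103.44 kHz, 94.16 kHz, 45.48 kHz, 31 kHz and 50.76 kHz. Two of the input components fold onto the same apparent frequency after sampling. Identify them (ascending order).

45.48 kHz, 50.76 kHz

fs/2 = 16.04 kHz.
103.44 kHz mod fs = 7.2 kHz.
7.2 kHz ≤ fs/2 = 16.04 kHz, appears at 7.2 kHz.
94.16 kHz mod fs = 30 kHz.
30 kHz > fs/2 = 16.04 kHz, folds to fs − 30 kHz = 2.08 kHz.
45.48 kHz mod fs = 13.4 kHz.
13.4 kHz ≤ fs/2 = 16.04 kHz, appears at 13.4 kHz.
31 kHz > fs/2 = 16.04 kHz, folds to fs − 31 kHz = 1.08 kHz.
50.76 kHz mod fs = 18.68 kHz.
18.68 kHz > fs/2 = 16.04 kHz, folds to fs − 18.68 kHz = 13.4 kHz.
45.48 kHz and 50.76 kHz both map to 13.4 kHz.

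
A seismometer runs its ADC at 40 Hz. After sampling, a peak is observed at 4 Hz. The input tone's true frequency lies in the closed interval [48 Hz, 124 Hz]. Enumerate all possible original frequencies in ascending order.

Frequencies that alias to 4 Hz are k·fs ± 4 Hz for integer k ≥ 0.
k=0: 4 Hz.
k=1: 36 Hz, 44 Hz.
k=2: 76 Hz, 84 Hz.
k=3: 116 Hz, 124 Hz.
k=4: 156 Hz, 164 Hz.
Within [48 Hz, 124 Hz]: 76 Hz, 84 Hz, 116 Hz, 124 Hz.

76 Hz, 84 Hz, 116 Hz, 124 Hz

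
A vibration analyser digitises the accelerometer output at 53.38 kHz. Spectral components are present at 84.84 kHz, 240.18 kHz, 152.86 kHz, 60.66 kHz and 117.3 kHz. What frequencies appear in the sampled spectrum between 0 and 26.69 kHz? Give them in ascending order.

fs/2 = 26.69 kHz.
84.84 kHz mod fs = 31.46 kHz.
31.46 kHz > fs/2 = 26.69 kHz, folds to fs − 31.46 kHz = 21.92 kHz.
240.18 kHz mod fs = 26.66 kHz.
26.66 kHz ≤ fs/2 = 26.69 kHz, appears at 26.66 kHz.
152.86 kHz mod fs = 46.1 kHz.
46.1 kHz > fs/2 = 26.69 kHz, folds to fs − 46.1 kHz = 7.28 kHz.
60.66 kHz mod fs = 7.28 kHz.
7.28 kHz ≤ fs/2 = 26.69 kHz, appears at 7.28 kHz.
117.3 kHz mod fs = 10.54 kHz.
10.54 kHz ≤ fs/2 = 26.69 kHz, appears at 10.54 kHz.
Distinct values: {7.28 kHz, 10.54 kHz, 21.92 kHz, 26.66 kHz}.

7.28 kHz, 10.54 kHz, 21.92 kHz, 26.66 kHz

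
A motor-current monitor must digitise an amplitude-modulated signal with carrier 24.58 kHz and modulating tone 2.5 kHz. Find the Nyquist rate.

AM sidebands sit at fc ± fm = 22.08 kHz and 27.08 kHz.
Highest-frequency component: 27.08 kHz.
Nyquist rate = 2 × 27.08 kHz = 54.16 kHz.

54.16 kHz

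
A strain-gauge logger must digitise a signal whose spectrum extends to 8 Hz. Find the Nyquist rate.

16 Hz

Nyquist rate = 2 × 8 Hz = 16 Hz.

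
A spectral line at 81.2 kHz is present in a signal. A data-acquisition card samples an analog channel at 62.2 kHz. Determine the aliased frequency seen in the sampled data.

19 kHz

81.2 kHz mod fs = 19 kHz.
19 kHz ≤ fs/2 = 31.1 kHz, appears at 19 kHz.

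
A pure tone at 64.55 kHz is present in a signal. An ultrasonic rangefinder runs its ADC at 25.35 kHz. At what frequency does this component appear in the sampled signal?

11.5 kHz

64.55 kHz mod fs = 13.85 kHz.
13.85 kHz > fs/2 = 12.675 kHz, folds to fs − 13.85 kHz = 11.5 kHz.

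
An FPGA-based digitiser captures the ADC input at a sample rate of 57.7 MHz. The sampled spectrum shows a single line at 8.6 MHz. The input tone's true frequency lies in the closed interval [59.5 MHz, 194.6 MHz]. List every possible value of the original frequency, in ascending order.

66.3 MHz, 106.8 MHz, 124 MHz, 164.5 MHz, 181.7 MHz

Frequencies that alias to 8.6 MHz are k·fs ± 8.6 MHz for integer k ≥ 0.
k=0: 8.6 MHz.
k=1: 49.1 MHz, 66.3 MHz.
k=2: 106.8 MHz, 124 MHz.
k=3: 164.5 MHz, 181.7 MHz.
k=4: 222.2 MHz, 239.4 MHz.
Within [59.5 MHz, 194.6 MHz]: 66.3 MHz, 106.8 MHz, 124 MHz, 164.5 MHz, 181.7 MHz.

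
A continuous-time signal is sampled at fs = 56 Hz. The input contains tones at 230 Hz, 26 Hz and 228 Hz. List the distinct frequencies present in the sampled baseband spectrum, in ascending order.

4 Hz, 6 Hz, 26 Hz

fs/2 = 28 Hz.
230 Hz mod fs = 6 Hz.
6 Hz ≤ fs/2 = 28 Hz, appears at 6 Hz.
26 Hz ≤ fs/2 = 28 Hz, passes unchanged.
228 Hz mod fs = 4 Hz.
4 Hz ≤ fs/2 = 28 Hz, appears at 4 Hz.
Distinct values: {4 Hz, 6 Hz, 26 Hz}.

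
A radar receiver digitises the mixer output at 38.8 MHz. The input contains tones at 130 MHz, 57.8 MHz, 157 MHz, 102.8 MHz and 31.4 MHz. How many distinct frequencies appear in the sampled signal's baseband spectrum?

4

fs/2 = 19.4 MHz.
130 MHz mod fs = 13.6 MHz.
13.6 MHz ≤ fs/2 = 19.4 MHz, appears at 13.6 MHz.
57.8 MHz mod fs = 19 MHz.
19 MHz ≤ fs/2 = 19.4 MHz, appears at 19 MHz.
157 MHz mod fs = 1.8 MHz.
1.8 MHz ≤ fs/2 = 19.4 MHz, appears at 1.8 MHz.
102.8 MHz mod fs = 25.2 MHz.
25.2 MHz > fs/2 = 19.4 MHz, folds to fs − 25.2 MHz = 13.6 MHz.
31.4 MHz > fs/2 = 19.4 MHz, folds to fs − 31.4 MHz = 7.4 MHz.
Distinct values: {1.8 MHz, 7.4 MHz, 13.6 MHz, 19 MHz} → 4.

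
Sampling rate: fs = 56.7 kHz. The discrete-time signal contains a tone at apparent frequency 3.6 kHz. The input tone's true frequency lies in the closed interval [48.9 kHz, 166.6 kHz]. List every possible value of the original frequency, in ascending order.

Frequencies that alias to 3.6 kHz are k·fs ± 3.6 kHz for integer k ≥ 0.
k=0: 3.6 kHz.
k=1: 53.1 kHz, 60.3 kHz.
k=2: 109.8 kHz, 117 kHz.
k=3: 166.5 kHz, 173.7 kHz.
k=4: 223.2 kHz, 230.4 kHz.
Within [48.9 kHz, 166.6 kHz]: 53.1 kHz, 60.3 kHz, 109.8 kHz, 117 kHz, 166.5 kHz.

53.1 kHz, 60.3 kHz, 109.8 kHz, 117 kHz, 166.5 kHz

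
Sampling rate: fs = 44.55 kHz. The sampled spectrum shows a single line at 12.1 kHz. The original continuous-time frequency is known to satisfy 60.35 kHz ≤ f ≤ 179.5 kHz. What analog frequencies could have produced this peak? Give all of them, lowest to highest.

Frequencies that alias to 12.1 kHz are k·fs ± 12.1 kHz for integer k ≥ 0.
k=0: 12.1 kHz.
k=1: 32.45 kHz, 56.65 kHz.
k=2: 77 kHz, 101.2 kHz.
k=3: 121.55 kHz, 145.75 kHz.
k=4: 166.1 kHz, 190.3 kHz.
k=5: 210.65 kHz, 234.85 kHz.
Within [60.35 kHz, 179.5 kHz]: 77 kHz, 101.2 kHz, 121.55 kHz, 145.75 kHz, 166.1 kHz.

77 kHz, 101.2 kHz, 121.55 kHz, 145.75 kHz, 166.1 kHz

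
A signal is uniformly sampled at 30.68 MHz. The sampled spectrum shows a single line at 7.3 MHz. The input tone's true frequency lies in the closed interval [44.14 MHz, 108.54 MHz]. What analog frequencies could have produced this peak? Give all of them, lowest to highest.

54.06 MHz, 68.66 MHz, 84.74 MHz, 99.34 MHz

Frequencies that alias to 7.3 MHz are k·fs ± 7.3 MHz for integer k ≥ 0.
k=0: 7.3 MHz.
k=1: 23.38 MHz, 37.98 MHz.
k=2: 54.06 MHz, 68.66 MHz.
k=3: 84.74 MHz, 99.34 MHz.
k=4: 115.42 MHz, 130.02 MHz.
Within [44.14 MHz, 108.54 MHz]: 54.06 MHz, 68.66 MHz, 84.74 MHz, 99.34 MHz.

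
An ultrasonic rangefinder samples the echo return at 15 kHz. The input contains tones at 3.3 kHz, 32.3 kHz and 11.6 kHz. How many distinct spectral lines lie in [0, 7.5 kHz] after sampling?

fs/2 = 7.5 kHz.
3.3 kHz ≤ fs/2 = 7.5 kHz, passes unchanged.
32.3 kHz mod fs = 2.3 kHz.
2.3 kHz ≤ fs/2 = 7.5 kHz, appears at 2.3 kHz.
11.6 kHz > fs/2 = 7.5 kHz, folds to fs − 11.6 kHz = 3.4 kHz.
Distinct values: {2.3 kHz, 3.3 kHz, 3.4 kHz} → 3.

3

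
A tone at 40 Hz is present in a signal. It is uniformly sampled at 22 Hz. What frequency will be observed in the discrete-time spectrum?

40 Hz mod fs = 18 Hz.
18 Hz > fs/2 = 11 Hz, folds to fs − 18 Hz = 4 Hz.

4 Hz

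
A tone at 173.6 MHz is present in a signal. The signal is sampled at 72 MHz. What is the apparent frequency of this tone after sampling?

173.6 MHz mod fs = 29.6 MHz.
29.6 MHz ≤ fs/2 = 36 MHz, appears at 29.6 MHz.

29.6 MHz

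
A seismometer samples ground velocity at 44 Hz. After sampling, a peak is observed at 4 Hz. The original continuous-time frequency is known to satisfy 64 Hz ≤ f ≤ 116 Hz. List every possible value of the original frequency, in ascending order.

84 Hz, 92 Hz

Frequencies that alias to 4 Hz are k·fs ± 4 Hz for integer k ≥ 0.
k=0: 4 Hz.
k=1: 40 Hz, 48 Hz.
k=2: 84 Hz, 92 Hz.
k=3: 128 Hz, 136 Hz.
Within [64 Hz, 116 Hz]: 84 Hz, 92 Hz.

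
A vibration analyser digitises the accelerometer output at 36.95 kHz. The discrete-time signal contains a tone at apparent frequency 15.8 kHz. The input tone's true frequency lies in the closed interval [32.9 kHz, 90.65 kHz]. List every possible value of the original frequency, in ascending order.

52.75 kHz, 58.1 kHz, 89.7 kHz

Frequencies that alias to 15.8 kHz are k·fs ± 15.8 kHz for integer k ≥ 0.
k=0: 15.8 kHz.
k=1: 21.15 kHz, 52.75 kHz.
k=2: 58.1 kHz, 89.7 kHz.
k=3: 95.05 kHz, 126.65 kHz.
Within [32.9 kHz, 90.65 kHz]: 52.75 kHz, 58.1 kHz, 89.7 kHz.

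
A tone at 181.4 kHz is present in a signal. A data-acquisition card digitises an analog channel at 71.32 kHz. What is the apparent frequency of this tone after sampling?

181.4 kHz mod fs = 38.76 kHz.
38.76 kHz > fs/2 = 35.66 kHz, folds to fs − 38.76 kHz = 32.56 kHz.

32.56 kHz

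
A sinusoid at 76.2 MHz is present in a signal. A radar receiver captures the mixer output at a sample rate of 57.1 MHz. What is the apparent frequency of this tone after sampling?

19.1 MHz

76.2 MHz mod fs = 19.1 MHz.
19.1 MHz ≤ fs/2 = 28.55 MHz, appears at 19.1 MHz.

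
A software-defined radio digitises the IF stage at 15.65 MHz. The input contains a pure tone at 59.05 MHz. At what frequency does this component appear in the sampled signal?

59.05 MHz mod fs = 12.1 MHz.
12.1 MHz > fs/2 = 7.825 MHz, folds to fs − 12.1 MHz = 3.55 MHz.

3.55 MHz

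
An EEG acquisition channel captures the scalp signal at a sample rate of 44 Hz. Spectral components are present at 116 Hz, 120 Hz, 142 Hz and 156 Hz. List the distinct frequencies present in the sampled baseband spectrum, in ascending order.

10 Hz, 12 Hz, 16 Hz, 20 Hz

fs/2 = 22 Hz.
116 Hz mod fs = 28 Hz.
28 Hz > fs/2 = 22 Hz, folds to fs − 28 Hz = 16 Hz.
120 Hz mod fs = 32 Hz.
32 Hz > fs/2 = 22 Hz, folds to fs − 32 Hz = 12 Hz.
142 Hz mod fs = 10 Hz.
10 Hz ≤ fs/2 = 22 Hz, appears at 10 Hz.
156 Hz mod fs = 24 Hz.
24 Hz > fs/2 = 22 Hz, folds to fs − 24 Hz = 20 Hz.
Distinct values: {10 Hz, 12 Hz, 16 Hz, 20 Hz}.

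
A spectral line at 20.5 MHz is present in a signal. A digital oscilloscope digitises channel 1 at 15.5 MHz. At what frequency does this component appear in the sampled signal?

20.5 MHz mod fs = 5 MHz.
5 MHz ≤ fs/2 = 7.75 MHz, appears at 5 MHz.

5 MHz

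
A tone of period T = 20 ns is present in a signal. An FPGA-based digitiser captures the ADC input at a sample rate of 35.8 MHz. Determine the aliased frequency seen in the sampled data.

14.2 MHz

T = 20 ns → f = 1/T = 50 MHz.
50 MHz mod fs = 14.2 MHz.
14.2 MHz ≤ fs/2 = 17.9 MHz, appears at 14.2 MHz.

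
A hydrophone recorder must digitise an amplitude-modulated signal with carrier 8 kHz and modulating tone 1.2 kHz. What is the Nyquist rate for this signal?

AM sidebands sit at fc ± fm = 6.8 kHz and 9.2 kHz.
Highest-frequency component: 9.2 kHz.
Nyquist rate = 2 × 9.2 kHz = 18.4 kHz.

18.4 kHz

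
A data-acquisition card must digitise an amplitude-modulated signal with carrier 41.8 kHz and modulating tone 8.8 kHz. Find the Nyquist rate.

101.2 kHz

AM sidebands sit at fc ± fm = 33 kHz and 50.6 kHz.
Highest-frequency component: 50.6 kHz.
Nyquist rate = 2 × 50.6 kHz = 101.2 kHz.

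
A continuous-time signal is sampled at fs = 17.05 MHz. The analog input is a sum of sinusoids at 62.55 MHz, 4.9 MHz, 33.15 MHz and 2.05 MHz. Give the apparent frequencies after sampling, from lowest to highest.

0.95 MHz, 2.05 MHz, 4.9 MHz, 5.65 MHz

fs/2 = 8.525 MHz.
62.55 MHz mod fs = 11.4 MHz.
11.4 MHz > fs/2 = 8.525 MHz, folds to fs − 11.4 MHz = 5.65 MHz.
4.9 MHz ≤ fs/2 = 8.525 MHz, passes unchanged.
33.15 MHz mod fs = 16.1 MHz.
16.1 MHz > fs/2 = 8.525 MHz, folds to fs − 16.1 MHz = 0.95 MHz.
2.05 MHz ≤ fs/2 = 8.525 MHz, passes unchanged.
Distinct values: {0.95 MHz, 2.05 MHz, 4.9 MHz, 5.65 MHz}.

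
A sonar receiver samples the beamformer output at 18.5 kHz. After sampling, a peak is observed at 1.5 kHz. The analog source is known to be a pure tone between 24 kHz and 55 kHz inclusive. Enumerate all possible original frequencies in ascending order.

Frequencies that alias to 1.5 kHz are k·fs ± 1.5 kHz for integer k ≥ 0.
k=0: 1.5 kHz.
k=1: 17 kHz, 20 kHz.
k=2: 35.5 kHz, 38.5 kHz.
k=3: 54 kHz, 57 kHz.
k=4: 72.5 kHz, 75.5 kHz.
Within [24 kHz, 55 kHz]: 35.5 kHz, 38.5 kHz, 54 kHz.

35.5 kHz, 38.5 kHz, 54 kHz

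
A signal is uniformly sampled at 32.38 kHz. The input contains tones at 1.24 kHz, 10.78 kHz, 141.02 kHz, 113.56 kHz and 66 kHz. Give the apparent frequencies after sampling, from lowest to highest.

fs/2 = 16.19 kHz.
1.24 kHz ≤ fs/2 = 16.19 kHz, passes unchanged.
10.78 kHz ≤ fs/2 = 16.19 kHz, passes unchanged.
141.02 kHz mod fs = 11.5 kHz.
11.5 kHz ≤ fs/2 = 16.19 kHz, appears at 11.5 kHz.
113.56 kHz mod fs = 16.42 kHz.
16.42 kHz > fs/2 = 16.19 kHz, folds to fs − 16.42 kHz = 15.96 kHz.
66 kHz mod fs = 1.24 kHz.
1.24 kHz ≤ fs/2 = 16.19 kHz, appears at 1.24 kHz.
Distinct values: {1.24 kHz, 10.78 kHz, 11.5 kHz, 15.96 kHz}.

1.24 kHz, 10.78 kHz, 11.5 kHz, 15.96 kHz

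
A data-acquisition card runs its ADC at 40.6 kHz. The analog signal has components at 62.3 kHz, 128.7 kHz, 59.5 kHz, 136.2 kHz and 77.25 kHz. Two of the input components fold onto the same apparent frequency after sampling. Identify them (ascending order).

59.5 kHz, 62.3 kHz

fs/2 = 20.3 kHz.
62.3 kHz mod fs = 21.7 kHz.
21.7 kHz > fs/2 = 20.3 kHz, folds to fs − 21.7 kHz = 18.9 kHz.
128.7 kHz mod fs = 6.9 kHz.
6.9 kHz ≤ fs/2 = 20.3 kHz, appears at 6.9 kHz.
59.5 kHz mod fs = 18.9 kHz.
18.9 kHz ≤ fs/2 = 20.3 kHz, appears at 18.9 kHz.
136.2 kHz mod fs = 14.4 kHz.
14.4 kHz ≤ fs/2 = 20.3 kHz, appears at 14.4 kHz.
77.25 kHz mod fs = 36.65 kHz.
36.65 kHz > fs/2 = 20.3 kHz, folds to fs − 36.65 kHz = 3.95 kHz.
59.5 kHz and 62.3 kHz both map to 18.9 kHz.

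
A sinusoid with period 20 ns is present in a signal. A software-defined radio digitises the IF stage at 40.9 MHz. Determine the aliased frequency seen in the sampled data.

T = 20 ns → f = 1/T = 50 MHz.
50 MHz mod fs = 9.1 MHz.
9.1 MHz ≤ fs/2 = 20.45 MHz, appears at 9.1 MHz.

9.1 MHz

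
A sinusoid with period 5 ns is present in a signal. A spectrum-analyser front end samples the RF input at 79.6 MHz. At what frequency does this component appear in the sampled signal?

38.8 MHz

T = 5 ns → f = 1/T = 200 MHz.
200 MHz mod fs = 40.8 MHz.
40.8 MHz > fs/2 = 39.8 MHz, folds to fs − 40.8 MHz = 38.8 MHz.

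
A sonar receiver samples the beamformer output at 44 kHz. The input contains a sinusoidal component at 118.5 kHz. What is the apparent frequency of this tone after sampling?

13.5 kHz

118.5 kHz mod fs = 30.5 kHz.
30.5 kHz > fs/2 = 22 kHz, folds to fs − 30.5 kHz = 13.5 kHz.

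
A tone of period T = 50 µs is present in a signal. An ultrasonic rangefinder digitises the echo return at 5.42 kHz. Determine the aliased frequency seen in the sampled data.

T = 50 µs → f = 1/T = 20 kHz.
20 kHz mod fs = 3.74 kHz.
3.74 kHz > fs/2 = 2.71 kHz, folds to fs − 3.74 kHz = 1.68 kHz.

1.68 kHz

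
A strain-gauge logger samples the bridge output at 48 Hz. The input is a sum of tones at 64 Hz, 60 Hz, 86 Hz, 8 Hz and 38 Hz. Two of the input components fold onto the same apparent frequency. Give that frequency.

10 Hz

fs/2 = 24 Hz.
64 Hz mod fs = 16 Hz.
16 Hz ≤ fs/2 = 24 Hz, appears at 16 Hz.
60 Hz mod fs = 12 Hz.
12 Hz ≤ fs/2 = 24 Hz, appears at 12 Hz.
86 Hz mod fs = 38 Hz.
38 Hz > fs/2 = 24 Hz, folds to fs − 38 Hz = 10 Hz.
8 Hz ≤ fs/2 = 24 Hz, passes unchanged.
38 Hz > fs/2 = 24 Hz, folds to fs − 38 Hz = 10 Hz.
38 Hz and 86 Hz both map to 10 Hz.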